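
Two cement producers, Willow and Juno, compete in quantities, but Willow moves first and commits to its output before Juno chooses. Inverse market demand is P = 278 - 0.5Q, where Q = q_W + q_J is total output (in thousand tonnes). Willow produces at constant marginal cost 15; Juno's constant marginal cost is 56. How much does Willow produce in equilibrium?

Solve by backward induction. Given q_W, the follower Juno maximises π_J = (278 - (1/2)q_W - (1/2)q_J)q_J - 56q_J.
∂π_J/∂q_J = 222 - (1/2)q_W - q_J = 0 gives the reaction function q_J = (222 - (1/2)q_W).
Willow substitutes q_J(q_W) into its own profit: π_W = q_W(278 - (1/2)q_W - (222 - (1/2)q_W)/2) - 15q_W = (167 - (1/4)q_W)q_W - 15q_W.
The leader's first-order condition 152 - (1/2)q_W = 0 yields q_W = 304.
Then q_J = (222 - (1/2)·304) = 70.

304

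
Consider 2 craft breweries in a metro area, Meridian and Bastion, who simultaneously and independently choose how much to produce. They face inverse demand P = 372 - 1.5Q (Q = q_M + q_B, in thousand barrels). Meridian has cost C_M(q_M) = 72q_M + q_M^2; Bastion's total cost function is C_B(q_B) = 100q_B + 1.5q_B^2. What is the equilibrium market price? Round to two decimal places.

Meridian's profit: π_M = (372 - 1.5Q)q_M - (72q_M + q_M²). Setting ∂π_M/∂q_M = 0: 300 - 5q_M - (3/2)(q_B) = 0.
Bastion's first-order condition: 272 - 6q_B - (3/2)(q_M) = 0.
So q_M = (300 - (3/2)q_B)/5 and q_B = (272 - (3/2)q_M)/6.
Solving the pair: q_M = 1856/37, q_B = 32.7928.
Total output Q = 82.9550, so price P = 372 - (3/2)·82.9550 = 247.5676.

247.57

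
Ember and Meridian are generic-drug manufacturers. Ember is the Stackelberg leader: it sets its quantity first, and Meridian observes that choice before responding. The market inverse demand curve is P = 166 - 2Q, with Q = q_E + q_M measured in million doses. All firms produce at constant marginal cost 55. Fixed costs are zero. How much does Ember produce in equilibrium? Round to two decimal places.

The follower Meridian best-responds to any q_E: π_M = (166 - 2Q)q_M - 55q_M.
Setting the follower's marginal profit to zero, 111 - 2q_E - 4q_M = 0, i.e. q_M = (111 - 2q_E)/4.
The leader anticipates this reaction. Substituting into P = 166 - 2Q gives P = 221/2 - q_E, so π_E = (221/2 - q_E)q_E - 55q_E.
Maximising: ∂π_E/∂q_E = 111/2 - 2q_E = 0, giving q_E = 111/4.
Then q_M = (111 - 2·(111/4))/4 = 111/8.

27.75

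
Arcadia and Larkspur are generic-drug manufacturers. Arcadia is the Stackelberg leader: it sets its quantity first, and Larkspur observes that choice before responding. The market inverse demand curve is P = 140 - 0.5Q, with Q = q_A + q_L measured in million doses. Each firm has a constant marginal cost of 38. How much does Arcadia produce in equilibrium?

102

The follower Larkspur best-responds to any q_A: π_L = (140 - 0.5Q)q_L - 38q_L.
∂π_L/∂q_L = 102 - (1/2)q_A - q_L = 0 gives the reaction function q_L = (102 - (1/2)q_A).
Arcadia substitutes q_L(q_A) into its own profit: π_A = q_A(140 - (1/2)q_A - (102 - (1/2)q_A)/2) - 38q_A = (89 - (1/4)q_A)q_A - 38q_A.
Leader FOC: 51 - (1/2)q_A = 0, so q_A = 102.
Then q_L = (102 - (1/2)·102) = 51.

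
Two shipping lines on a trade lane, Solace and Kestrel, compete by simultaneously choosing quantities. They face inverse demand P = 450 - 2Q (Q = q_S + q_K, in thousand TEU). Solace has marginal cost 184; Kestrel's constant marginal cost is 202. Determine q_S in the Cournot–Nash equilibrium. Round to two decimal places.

Solace's profit: π_S = (450 - 2Q)q_S - (184q_S). Setting ∂π_S/∂q_S = 0: 266 - 4q_S - 2(q_K) = 0.
Kestrel's profit: π_K = (450 - 2Q)q_K - (202q_K). Setting ∂π_K/∂q_K = 0: 248 - 4q_K - 2(q_S) = 0.
Best responses: q_S = (266 - 2q_K)/4, q_K = (248 - 2q_S)/4.
Substituting one into the other gives q_S = 142/3 and q_K = 115/3.

47.33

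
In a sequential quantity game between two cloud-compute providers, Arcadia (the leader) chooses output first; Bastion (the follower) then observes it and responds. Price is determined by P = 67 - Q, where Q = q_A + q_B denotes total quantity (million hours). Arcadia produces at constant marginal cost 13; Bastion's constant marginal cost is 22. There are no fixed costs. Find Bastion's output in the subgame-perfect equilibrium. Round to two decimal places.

6.75

Solve by backward induction. Given q_A, the follower Bastion maximises π_B = (67 - q_A - q_B)q_B - 22q_B.
Follower FOC: 45 - q_A - 2q_B = 0, so q_B(q_A) = (45 - q_A)/2.
Arcadia substitutes q_B(q_A) into its own profit: π_A = q_A(67 - q_A - (45 - q_A)/2) - 13q_A = (89/2 - (1/2)q_A)q_A - 13q_A.
Maximising: ∂π_A/∂q_A = 63/2 - q_A = 0, giving q_A = 63/2.
Then q_B = (45 - 63/2)/2 = 27/4.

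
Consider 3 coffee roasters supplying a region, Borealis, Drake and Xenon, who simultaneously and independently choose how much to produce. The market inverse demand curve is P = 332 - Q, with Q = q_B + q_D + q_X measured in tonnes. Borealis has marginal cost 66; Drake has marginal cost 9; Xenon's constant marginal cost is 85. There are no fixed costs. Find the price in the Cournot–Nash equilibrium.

123

Borealis's profit: π_B = (332 - Q)q_B - (66q_B). Setting ∂π_B/∂q_B = 0: 266 - 2q_B - (q_D + q_X) = 0.
Drake's profit: π_D = (332 - Q)q_D - (9q_D). Setting ∂π_D/∂q_D = 0: 323 - 2q_D - (q_B + q_X) = 0.
Xenon's profit: π_X = (332 - Q)q_X - (85q_X). Setting ∂π_X/∂q_X = 0: 247 - 2q_X - (q_B + q_D) = 0.
Adding the 3 conditions: 836 − 2Q − 2Q = 0, i.e. Q = 209.
Back-substituting: q_B = (266 − 209) = 57, q_D = (323 − 209) = 114, q_X = (247 − 209) = 38.
Total output Q = 209, so price P = 332 - 209 = 123.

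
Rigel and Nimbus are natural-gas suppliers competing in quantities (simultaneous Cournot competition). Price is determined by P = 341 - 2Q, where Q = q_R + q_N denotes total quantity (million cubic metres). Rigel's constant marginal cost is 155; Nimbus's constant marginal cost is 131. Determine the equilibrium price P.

Rigel's profit: π_R = (341 - 2Q)q_R - (155q_R). Setting ∂π_R/∂q_R = 0: 186 - 4q_R - 2(q_N) = 0.
Nimbus's first-order condition: 210 - 4q_N - 2(q_R) = 0.
So q_R = (186 - 2q_N)/4 and q_N = (210 - 2q_R)/4.
Substituting one into the other gives q_R = 27 and q_N = 39.
Total output Q = 66, so price P = 341 - 2·66 = 209.

209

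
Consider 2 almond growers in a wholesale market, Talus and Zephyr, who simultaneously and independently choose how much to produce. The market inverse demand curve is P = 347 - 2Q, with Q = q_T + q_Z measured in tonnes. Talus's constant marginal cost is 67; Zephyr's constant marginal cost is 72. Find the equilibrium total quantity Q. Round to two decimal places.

Talus's profit: π_T = (347 - 2Q)q_T - (67q_T). Setting ∂π_T/∂q_T = 0: 280 - 4q_T - 2(q_Z) = 0.
Zephyr's first-order condition: 275 - 4q_Z - 2(q_T) = 0.
So q_T = (280 - 2q_Z)/4 and q_Z = (275 - 2q_T)/4.
Solving the pair: q_T = 95/2, q_Z = 45.
Total output Q = 95/2 + 45 = 185/2.

92.50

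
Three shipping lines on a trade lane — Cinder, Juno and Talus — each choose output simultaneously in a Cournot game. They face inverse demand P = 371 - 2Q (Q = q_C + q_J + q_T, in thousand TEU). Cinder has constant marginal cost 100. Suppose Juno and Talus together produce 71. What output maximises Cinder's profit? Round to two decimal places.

With rivals' combined output fixed at 71, Cinder's profit is π_C = (371 - 2·71 - 2q_C)q_C - (100q_C) = (229 - 2q_C)q_C - (100q_C).
∂π_C/∂q_C = 129 - 4q_C = 0, so q_C = 129/4.

32.25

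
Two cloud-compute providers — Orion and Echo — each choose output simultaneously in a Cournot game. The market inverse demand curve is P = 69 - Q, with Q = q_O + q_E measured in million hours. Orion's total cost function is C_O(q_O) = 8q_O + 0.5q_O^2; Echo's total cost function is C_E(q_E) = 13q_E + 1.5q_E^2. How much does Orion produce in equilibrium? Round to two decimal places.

Orion's profit: π_O = (69 - Q)q_O - (8q_O + (1/2)q_O²). Setting ∂π_O/∂q_O = 0: 61 - 3q_O - (q_E) = 0.
Echo's first-order condition: 56 - 5q_E - (q_O) = 0.
So q_O = (61 - q_E)/3 and q_E = (56 - q_O)/5.
Substituting one into the other gives q_O = 249/14 and q_E = 107/14.

17.79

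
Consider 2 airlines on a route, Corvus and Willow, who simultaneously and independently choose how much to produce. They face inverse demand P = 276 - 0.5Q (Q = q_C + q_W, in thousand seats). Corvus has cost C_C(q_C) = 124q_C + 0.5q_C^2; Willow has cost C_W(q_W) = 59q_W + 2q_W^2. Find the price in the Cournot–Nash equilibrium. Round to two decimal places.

224.23

Corvus's profit: π_C = (276 - 0.5Q)q_C - (124q_C + (1/2)q_C²). Setting ∂π_C/∂q_C = 0: 152 - 2q_C - (1/2)(q_W) = 0.
Willow's profit: π_W = (276 - 0.5Q)q_W - (59q_W + 2q_W²). Setting ∂π_W/∂q_W = 0: 217 - 5q_W - (1/2)(q_C) = 0.
Best responses: q_C = (152 - (1/2)q_W)/2, q_W = (217 - (1/2)q_C)/5.
Solving the pair: q_C = 66.8205, q_W = 1432/39.
Total output Q = 1346/13, so price P = 276 - (1/2)·(1346/13) = 224.2308.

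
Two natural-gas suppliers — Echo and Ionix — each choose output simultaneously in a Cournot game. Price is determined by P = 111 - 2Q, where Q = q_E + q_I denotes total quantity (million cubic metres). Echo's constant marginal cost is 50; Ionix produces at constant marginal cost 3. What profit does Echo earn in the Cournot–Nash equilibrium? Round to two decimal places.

10.89

Echo's profit: π_E = (111 - 2Q)q_E - (50q_E). Setting ∂π_E/∂q_E = 0: 61 - 4q_E - 2(q_I) = 0.
Ionix's first-order condition: 108 - 4q_I - 2(q_E) = 0.
So q_E = (61 - 2q_I)/4 and q_I = (108 - 2q_E)/4.
Solving the pair: q_E = 7/3, q_I = 155/6.
Price P = 111 - 2·(169/6) = 164/3.
Echo's profit: (164/3 - 50)·(7/3) = 98/9.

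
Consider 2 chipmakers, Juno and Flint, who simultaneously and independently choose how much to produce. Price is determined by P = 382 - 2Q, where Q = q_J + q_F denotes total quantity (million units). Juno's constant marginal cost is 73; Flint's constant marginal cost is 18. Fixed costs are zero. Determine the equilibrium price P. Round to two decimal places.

Juno's profit: π_J = (382 - 2Q)q_J - (73q_J). Setting ∂π_J/∂q_J = 0: 309 - 4q_J - 2(q_F) = 0.
Flint's profit: π_F = (382 - 2Q)q_F - (18q_F). Setting ∂π_F/∂q_F = 0: 364 - 4q_F - 2(q_J) = 0.
Best responses: q_J = (309 - 2q_F)/4, q_F = (364 - 2q_J)/4.
Solving the pair: q_J = 127/3, q_F = 419/6.
Total output Q = 673/6, so price P = 382 - 2·(673/6) = 473/3.

157.67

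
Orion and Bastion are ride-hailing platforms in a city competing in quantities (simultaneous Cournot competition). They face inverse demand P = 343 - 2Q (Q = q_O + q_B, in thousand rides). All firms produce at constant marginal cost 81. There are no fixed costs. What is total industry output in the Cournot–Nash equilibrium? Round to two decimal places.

Each firm earns π_i = (343 - 2Q)q_i - 81q_i.
Setting ∂π_i/∂q_i = 0 with rivals' quantities fixed: 262 - 4q_i - 2q_j = 0.
By symmetry each firm produces the same amount; substituting q_j = q_i yields q_i = 262/6 = 131/3.
Total output Q = 131/3 + 131/3 = 262/3.

87.33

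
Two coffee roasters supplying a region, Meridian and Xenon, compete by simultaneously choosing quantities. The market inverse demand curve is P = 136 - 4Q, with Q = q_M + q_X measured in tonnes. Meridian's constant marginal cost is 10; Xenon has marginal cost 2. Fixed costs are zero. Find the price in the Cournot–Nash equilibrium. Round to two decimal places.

Meridian's profit: π_M = (136 - 4Q)q_M - (10q_M). Setting ∂π_M/∂q_M = 0: 126 - 8q_M - 4(q_X) = 0.
Xenon's first-order condition: 134 - 8q_X - 4(q_M) = 0.
Rearranging gives the reaction functions q_M = (126 - 4q_X)/8 and q_X = (134 - 4q_M)/8.
Substituting one into the other gives q_M = 59/6 and q_X = 71/6.
Total output Q = 65/3, so price P = 136 - 4·(65/3) = 148/3.

49.33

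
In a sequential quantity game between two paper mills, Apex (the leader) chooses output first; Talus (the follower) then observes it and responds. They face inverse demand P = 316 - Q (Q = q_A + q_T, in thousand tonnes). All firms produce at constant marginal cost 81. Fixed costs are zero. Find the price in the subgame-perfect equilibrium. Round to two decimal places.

The follower Talus best-responds to any q_A: π_T = (316 - Q)q_T - 81q_T.
∂π_T/∂q_T = 235 - q_A - 2q_T = 0 gives the reaction function q_T = (235 - q_A)/2.
Apex substitutes q_T(q_A) into its own profit: π_A = q_A(316 - q_A - (235 - q_A)/2) - 81q_A = (397/2 - (1/2)q_A)q_A - 81q_A.
Leader FOC: 235/2 - q_A = 0, so q_A = 235/2.
Then q_T = (235 - 235/2)/2 = 235/4.
Total output Q = 705/4, so price P = 316 - 705/4 = 559/4.

139.75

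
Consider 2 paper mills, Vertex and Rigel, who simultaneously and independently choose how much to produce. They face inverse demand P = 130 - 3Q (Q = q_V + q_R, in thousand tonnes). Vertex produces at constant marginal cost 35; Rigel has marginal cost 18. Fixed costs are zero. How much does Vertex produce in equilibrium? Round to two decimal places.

8.67

Vertex's profit: π_V = (130 - 3Q)q_V - (35q_V). Setting ∂π_V/∂q_V = 0: 95 - 6q_V - 3(q_R) = 0.
Rigel's profit: π_R = (130 - 3Q)q_R - (18q_R). Setting ∂π_R/∂q_R = 0: 112 - 6q_R - 3(q_V) = 0.
Best responses: q_V = (95 - 3q_R)/6, q_R = (112 - 3q_V)/6.
Substituting one into the other gives q_V = 26/3 and q_R = 43/3.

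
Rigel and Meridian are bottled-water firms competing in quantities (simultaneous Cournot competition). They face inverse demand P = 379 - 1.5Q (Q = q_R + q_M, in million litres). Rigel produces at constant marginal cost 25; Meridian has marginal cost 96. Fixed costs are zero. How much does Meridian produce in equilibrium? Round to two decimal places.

47.11

Rigel's profit: π_R = (379 - 1.5Q)q_R - (25q_R). Setting ∂π_R/∂q_R = 0: 354 - 3q_R - (3/2)(q_M) = 0.
Meridian's first-order condition: 283 - 3q_M - (3/2)(q_R) = 0.
So q_R = (354 - (3/2)q_M)/3 and q_M = (283 - (3/2)q_R)/3.
Solving the pair: q_R = 850/9, q_M = 424/9.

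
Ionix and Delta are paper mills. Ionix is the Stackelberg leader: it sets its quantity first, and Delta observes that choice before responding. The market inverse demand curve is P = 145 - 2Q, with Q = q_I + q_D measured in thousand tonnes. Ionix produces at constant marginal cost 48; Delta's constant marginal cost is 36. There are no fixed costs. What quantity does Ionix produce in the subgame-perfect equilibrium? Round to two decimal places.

The follower Delta best-responds to any q_I: π_D = (145 - 2Q)q_D - 36q_D.
Follower FOC: 109 - 2q_I - 4q_D = 0, so q_D(q_I) = (109 - 2q_I)/4.
Ionix substitutes q_D(q_I) into its own profit: π_I = q_I(145 - 2q_I - (109 - 2q_I)/2) - 48q_I = (181/2 - q_I)q_I - 48q_I.
Leader FOC: 85/2 - 2q_I = 0, so q_I = 85/4.
Then q_D = (109 - 2·(85/4))/4 = 133/8.

21.25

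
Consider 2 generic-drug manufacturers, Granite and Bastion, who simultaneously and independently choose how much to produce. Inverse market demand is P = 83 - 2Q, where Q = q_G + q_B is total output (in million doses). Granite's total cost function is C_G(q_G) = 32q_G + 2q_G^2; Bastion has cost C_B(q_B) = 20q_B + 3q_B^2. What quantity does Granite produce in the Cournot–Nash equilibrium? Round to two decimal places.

5.05

Granite's profit: π_G = (83 - 2Q)q_G - (32q_G + 2q_G²). Setting ∂π_G/∂q_G = 0: 51 - 8q_G - 2(q_B) = 0.
Bastion's profit: π_B = (83 - 2Q)q_B - (20q_B + 3q_B²). Setting ∂π_B/∂q_B = 0: 63 - 10q_B - 2(q_G) = 0.
Rearranging gives the reaction functions q_G = (51 - 2q_B)/8 and q_B = (63 - 2q_G)/10.
Substituting one into the other gives q_G = 96/19 and q_B = 201/38.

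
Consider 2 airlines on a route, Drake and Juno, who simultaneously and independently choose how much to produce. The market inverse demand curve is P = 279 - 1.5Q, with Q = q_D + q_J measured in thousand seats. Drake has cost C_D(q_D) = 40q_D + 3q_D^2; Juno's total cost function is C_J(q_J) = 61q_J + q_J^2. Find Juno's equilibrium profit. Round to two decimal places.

3517.27

Drake's profit: π_D = (279 - 1.5Q)q_D - (40q_D + 3q_D²). Setting ∂π_D/∂q_D = 0: 239 - 9q_D - (3/2)(q_J) = 0.
Juno's profit: π_J = (279 - 1.5Q)q_J - (61q_J + q_J²). Setting ∂π_J/∂q_J = 0: 218 - 5q_J - (3/2)(q_D) = 0.
Rearranging gives the reaction functions q_D = (239 - (3/2)q_J)/9 and q_J = (218 - (3/2)q_D)/5.
Solving the pair: q_D = 20.3041, q_J = 37.5088.
Price P = 279 - (3/2)·57.8129 = 192.2807.
Juno's profit: 192.2807·37.5088 - 61·37.5088 - 37.5088² = 3517.2699.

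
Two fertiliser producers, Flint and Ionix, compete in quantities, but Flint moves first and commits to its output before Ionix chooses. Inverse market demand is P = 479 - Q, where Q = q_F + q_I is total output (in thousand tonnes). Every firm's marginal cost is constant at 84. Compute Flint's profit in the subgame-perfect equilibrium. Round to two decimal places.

19503.13

Solve by backward induction. Given q_F, the follower Ionix maximises π_I = (479 - q_F - q_I)q_I - 84q_I.
Follower FOC: 395 - q_F - 2q_I = 0, so q_I(q_F) = (395 - q_F)/2.
Flint substitutes q_I(q_F) into its own profit: π_F = q_F(479 - q_F - (395 - q_F)/2) - 84q_F = (563/2 - (1/2)q_F)q_F - 84q_F.
The leader's first-order condition 395/2 - q_F = 0 yields q_F = 395/2.
Then q_I = (395 - 395/2)/2 = 395/4.
Price P = 479 - 1185/4 = 731/4.
Flint's profit: (731/4 - 84)·(395/2) = 19503.1250.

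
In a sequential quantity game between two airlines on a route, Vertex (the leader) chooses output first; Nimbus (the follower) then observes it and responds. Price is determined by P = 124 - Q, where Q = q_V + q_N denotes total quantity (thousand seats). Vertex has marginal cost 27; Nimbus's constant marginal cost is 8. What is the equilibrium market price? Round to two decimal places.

The follower Nimbus best-responds to any q_V: π_N = (124 - Q)q_N - 8q_N.
Follower FOC: 116 - q_V - 2q_N = 0, so q_N(q_V) = (116 - q_V)/2.
Vertex substitutes q_N(q_V) into its own profit: π_V = q_V(124 - q_V - (116 - q_V)/2) - 27q_V = (66 - (1/2)q_V)q_V - 27q_V.
The leader's first-order condition 39 - q_V = 0 yields q_V = 39.
Then q_N = (116 - 39)/2 = 77/2.
Total output Q = 155/2, so price P = 124 - 155/2 = 93/2.

46.50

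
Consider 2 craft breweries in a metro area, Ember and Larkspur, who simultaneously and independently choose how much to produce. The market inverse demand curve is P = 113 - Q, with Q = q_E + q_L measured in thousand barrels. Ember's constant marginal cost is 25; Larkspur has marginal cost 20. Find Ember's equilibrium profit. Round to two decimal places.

765.44

Ember's profit: π_E = (113 - Q)q_E - (25q_E). Setting ∂π_E/∂q_E = 0: 88 - 2q_E - (q_L) = 0.
Larkspur's first-order condition: 93 - 2q_L - (q_E) = 0.
So q_E = (88 - q_L)/2 and q_L = (93 - q_E)/2.
Substituting one into the other gives q_E = 83/3 and q_L = 98/3.
Price P = 113 - 181/3 = 158/3.
Ember's profit: (158/3 - 25)·(83/3) = 765.4444.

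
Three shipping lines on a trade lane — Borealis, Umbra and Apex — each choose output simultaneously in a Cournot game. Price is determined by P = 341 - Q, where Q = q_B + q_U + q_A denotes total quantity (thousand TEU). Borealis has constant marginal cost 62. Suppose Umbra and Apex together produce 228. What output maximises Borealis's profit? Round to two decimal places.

With rivals' combined output fixed at 228, Borealis's profit is π_B = (341 - 228 - q_B)q_B - (62q_B) = (113 - q_B)q_B - (62q_B).
∂π_B/∂q_B = 51 - 2q_B = 0, so q_B = 51/2.

25.50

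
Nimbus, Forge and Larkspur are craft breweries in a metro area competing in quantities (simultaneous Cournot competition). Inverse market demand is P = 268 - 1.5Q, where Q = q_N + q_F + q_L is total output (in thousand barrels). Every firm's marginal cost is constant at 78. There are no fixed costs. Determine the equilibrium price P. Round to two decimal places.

125.50

Each firm earns π_i = (268 - 1.5Q)q_i - 78q_i.
Setting ∂π_i/∂q_i = 0 with rivals' quantities fixed: 190 - 3q_i - (3/2)·Σ_{j≠i} q_j = 0.
By symmetry each firm produces the same amount; substituting Σ_{j≠i} q_j = 2q_i yields q_i = 190/6 = 95/3.
Total output Q = 95, so price P = 268 - (3/2)·95 = 251/2.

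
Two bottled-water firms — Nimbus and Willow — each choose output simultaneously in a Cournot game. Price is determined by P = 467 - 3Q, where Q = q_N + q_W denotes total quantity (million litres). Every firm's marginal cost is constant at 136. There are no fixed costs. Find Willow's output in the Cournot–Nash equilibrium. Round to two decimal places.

36.78

Each firm earns π_i = (467 - 3Q)q_i - 136q_i.
Setting ∂π_i/∂q_i = 0 with rivals' quantities fixed: 331 - 6q_i - 3q_j = 0.
By symmetry each firm produces the same amount; substituting q_j = q_i yields q_i = 331/9.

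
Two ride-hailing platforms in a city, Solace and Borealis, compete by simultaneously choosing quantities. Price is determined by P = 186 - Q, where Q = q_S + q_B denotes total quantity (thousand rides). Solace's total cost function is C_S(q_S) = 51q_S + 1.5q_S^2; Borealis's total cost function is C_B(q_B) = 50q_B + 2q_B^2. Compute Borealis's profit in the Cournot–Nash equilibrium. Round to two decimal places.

Solace's profit: π_S = (186 - Q)q_S - (51q_S + (3/2)q_S²). Setting ∂π_S/∂q_S = 0: 135 - 5q_S - (q_B) = 0.
Borealis's first-order condition: 136 - 6q_B - (q_S) = 0.
Rearranging gives the reaction functions q_S = (135 - q_B)/5 and q_B = (136 - q_S)/6.
Solving the pair: q_S = 674/29, q_B = 545/29.
Price P = 186 - 1219/29 = 143.9655.
Borealis's profit: 143.9655·(545/29) - 50·(545/29) - 2(545/29)² = 1059.5422.

1059.54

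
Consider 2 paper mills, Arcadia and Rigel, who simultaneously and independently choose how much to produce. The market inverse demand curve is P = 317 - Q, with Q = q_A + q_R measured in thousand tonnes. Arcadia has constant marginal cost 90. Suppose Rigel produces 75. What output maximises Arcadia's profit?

76

With the rival's output fixed at 75, Arcadia's profit is π_A = (317 - 75 - q_A)q_A - (90q_A) = (242 - q_A)q_A - (90q_A).
∂π_A/∂q_A = 152 - 2q_A = 0, so q_A = 76.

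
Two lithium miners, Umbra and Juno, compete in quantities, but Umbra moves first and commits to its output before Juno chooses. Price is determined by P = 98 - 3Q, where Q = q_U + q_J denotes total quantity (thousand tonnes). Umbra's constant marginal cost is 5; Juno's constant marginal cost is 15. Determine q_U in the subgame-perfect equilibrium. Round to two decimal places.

Solve by backward induction. Given q_U, the follower Juno maximises π_J = (98 - 3q_U - 3q_J)q_J - 15q_J.
Follower FOC: 83 - 3q_U - 6q_J = 0, so q_J(q_U) = (83 - 3q_U)/6.
The leader anticipates this reaction. Substituting into P = 98 - 3Q gives P = 113/2 - (3/2)q_U, so π_U = (113/2 - (3/2)q_U)q_U - 5q_U.
Maximising: ∂π_U/∂q_U = 103/2 - 3q_U = 0, giving q_U = 103/6.
Then q_J = (83 - 3·(103/6))/6 = 21/4.

17.17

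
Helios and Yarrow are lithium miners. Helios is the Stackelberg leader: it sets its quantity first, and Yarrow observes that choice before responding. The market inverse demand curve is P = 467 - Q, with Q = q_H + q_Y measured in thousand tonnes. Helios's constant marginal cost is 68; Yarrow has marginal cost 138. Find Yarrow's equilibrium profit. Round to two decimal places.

2232.56

The follower Yarrow best-responds to any q_H: π_Y = (467 - Q)q_Y - 138q_Y.
∂π_Y/∂q_Y = 329 - q_H - 2q_Y = 0 gives the reaction function q_Y = (329 - q_H)/2.
Helios substitutes q_Y(q_H) into its own profit: π_H = q_H(467 - q_H - (329 - q_H)/2) - 68q_H = (605/2 - (1/2)q_H)q_H - 68q_H.
Maximising: ∂π_H/∂q_H = 469/2 - q_H = 0, giving q_H = 469/2.
Then q_Y = (329 - 469/2)/2 = 189/4.
Price P = 467 - 1127/4 = 741/4.
Yarrow's profit: (741/4 - 138)·(189/4) = 2232.5625.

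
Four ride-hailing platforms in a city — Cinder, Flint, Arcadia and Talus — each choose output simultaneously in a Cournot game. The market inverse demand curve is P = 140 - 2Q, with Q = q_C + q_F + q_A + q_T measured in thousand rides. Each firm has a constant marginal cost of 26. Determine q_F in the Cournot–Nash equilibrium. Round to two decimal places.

A representative firm's profit is π_i = q_i(140 - 2Q) - 26q_i.
First-order condition (treating rivals' output as given): 114 - 4q_i - 2·Σ_{j≠i} q_j = 0.
By symmetry each firm produces the same amount; substituting Σ_{j≠i} q_j = 3q_i yields q_i = 114/10 = 57/5.

11.40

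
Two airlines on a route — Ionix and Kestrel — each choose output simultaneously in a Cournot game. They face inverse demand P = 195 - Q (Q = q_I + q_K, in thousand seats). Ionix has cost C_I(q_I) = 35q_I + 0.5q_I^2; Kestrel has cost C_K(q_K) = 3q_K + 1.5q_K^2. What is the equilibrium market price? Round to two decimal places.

Ionix's profit: π_I = (195 - Q)q_I - (35q_I + (1/2)q_I²). Setting ∂π_I/∂q_I = 0: 160 - 3q_I - (q_K) = 0.
Kestrel's first-order condition: 192 - 5q_K - (q_I) = 0.
Rearranging gives the reaction functions q_I = (160 - q_K)/3 and q_K = (192 - q_I)/5.
Substituting one into the other gives q_I = 304/7 and q_K = 208/7.
Total output Q = 512/7, so price P = 195 - 512/7 = 853/7.

121.86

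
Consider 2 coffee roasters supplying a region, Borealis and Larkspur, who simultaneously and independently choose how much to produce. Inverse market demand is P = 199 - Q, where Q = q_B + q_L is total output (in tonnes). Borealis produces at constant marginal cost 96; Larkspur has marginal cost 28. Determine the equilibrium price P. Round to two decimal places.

Borealis's profit: π_B = (199 - Q)q_B - (96q_B). Setting ∂π_B/∂q_B = 0: 103 - 2q_B - (q_L) = 0.
Larkspur's first-order condition: 171 - 2q_L - (q_B) = 0.
Rearranging gives the reaction functions q_B = (103 - q_L)/2 and q_L = (171 - q_B)/2.
Substituting one into the other gives q_B = 35/3 and q_L = 239/3.
Total output Q = 274/3, so price P = 199 - 274/3 = 323/3.

107.67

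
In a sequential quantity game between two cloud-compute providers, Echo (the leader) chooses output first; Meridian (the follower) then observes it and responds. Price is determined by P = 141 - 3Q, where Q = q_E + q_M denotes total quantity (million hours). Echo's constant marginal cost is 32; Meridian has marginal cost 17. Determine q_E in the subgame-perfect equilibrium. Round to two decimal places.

Solve by backward induction. Given q_E, the follower Meridian maximises π_M = (141 - 3q_E - 3q_M)q_M - 17q_M.
∂π_M/∂q_M = 124 - 3q_E - 6q_M = 0 gives the reaction function q_M = (124 - 3q_E)/6.
Echo substitutes q_M(q_E) into its own profit: π_E = q_E(141 - 3q_E - (124 - 3q_E)/2) - 32q_E = (79 - (3/2)q_E)q_E - 32q_E.
Leader FOC: 47 - 3q_E = 0, so q_E = 47/3.
Then q_M = (124 - 3·(47/3))/6 = 77/6.

15.67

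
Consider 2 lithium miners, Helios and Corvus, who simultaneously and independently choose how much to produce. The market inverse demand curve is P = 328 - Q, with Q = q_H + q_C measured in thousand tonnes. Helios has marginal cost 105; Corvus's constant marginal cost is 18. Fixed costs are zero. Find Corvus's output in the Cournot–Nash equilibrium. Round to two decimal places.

Helios's profit: π_H = (328 - Q)q_H - (105q_H). Setting ∂π_H/∂q_H = 0: 223 - 2q_H - (q_C) = 0.
Corvus's first-order condition: 310 - 2q_C - (q_H) = 0.
Best responses: q_H = (223 - q_C)/2, q_C = (310 - q_H)/2.
Substituting one into the other gives q_H = 136/3 and q_C = 397/3.

132.33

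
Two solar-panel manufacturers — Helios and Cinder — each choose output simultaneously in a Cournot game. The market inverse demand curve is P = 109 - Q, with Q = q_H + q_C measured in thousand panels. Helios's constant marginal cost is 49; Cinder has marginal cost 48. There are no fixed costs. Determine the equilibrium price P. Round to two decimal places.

Helios's profit: π_H = (109 - Q)q_H - (49q_H). Setting ∂π_H/∂q_H = 0: 60 - 2q_H - (q_C) = 0.
Cinder's first-order condition: 61 - 2q_C - (q_H) = 0.
Best responses: q_H = (60 - q_C)/2, q_C = (61 - q_H)/2.
Solving the pair: q_H = 59/3, q_C = 62/3.
Total output Q = 121/3, so price P = 109 - 121/3 = 206/3.

68.67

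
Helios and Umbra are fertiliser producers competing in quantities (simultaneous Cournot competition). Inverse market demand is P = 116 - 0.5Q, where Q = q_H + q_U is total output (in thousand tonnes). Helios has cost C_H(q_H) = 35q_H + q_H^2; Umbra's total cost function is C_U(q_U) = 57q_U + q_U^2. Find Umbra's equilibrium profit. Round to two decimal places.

365.04

Helios's profit: π_H = (116 - 0.5Q)q_H - (35q_H + q_H²). Setting ∂π_H/∂q_H = 0: 81 - 3q_H - (1/2)(q_U) = 0.
Umbra's profit: π_U = (116 - 0.5Q)q_U - (57q_U + q_U²). Setting ∂π_U/∂q_U = 0: 59 - 3q_U - (1/2)(q_H) = 0.
Rearranging gives the reaction functions q_H = (81 - (1/2)q_U)/3 and q_U = (59 - (1/2)q_H)/3.
Solving the pair: q_H = 122/5, q_U = 78/5.
Price P = 116 - (1/2)·40 = 96.
Umbra's profit: 96·(78/5) - 57·(78/5) - (78/5)² = 365.0400.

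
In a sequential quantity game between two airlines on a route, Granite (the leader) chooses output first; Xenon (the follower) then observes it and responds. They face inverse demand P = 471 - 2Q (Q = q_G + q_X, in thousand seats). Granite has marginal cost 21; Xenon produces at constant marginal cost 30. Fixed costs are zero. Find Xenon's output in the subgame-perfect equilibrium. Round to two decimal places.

The follower Xenon best-responds to any q_G: π_X = (471 - 2Q)q_X - 30q_X.
Follower FOC: 441 - 2q_G - 4q_X = 0, so q_X(q_G) = (441 - 2q_G)/4.
Granite substitutes q_X(q_G) into its own profit: π_G = q_G(471 - 2q_G - (441 - 2q_G)/2) - 21q_G = (501/2 - q_G)q_G - 21q_G.
Maximising: ∂π_G/∂q_G = 459/2 - 2q_G = 0, giving q_G = 459/4.
Then q_X = (441 - 2·(459/4))/4 = 423/8.

52.88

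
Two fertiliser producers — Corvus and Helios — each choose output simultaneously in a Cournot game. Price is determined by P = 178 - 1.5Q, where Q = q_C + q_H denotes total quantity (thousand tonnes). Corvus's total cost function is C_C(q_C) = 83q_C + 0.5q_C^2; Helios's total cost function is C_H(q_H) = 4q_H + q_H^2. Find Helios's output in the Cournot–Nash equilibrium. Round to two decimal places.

Corvus's profit: π_C = (178 - 1.5Q)q_C - (83q_C + (1/2)q_C²). Setting ∂π_C/∂q_C = 0: 95 - 4q_C - (3/2)(q_H) = 0.
Helios's profit: π_H = (178 - 1.5Q)q_H - (4q_H + q_H²). Setting ∂π_H/∂q_H = 0: 174 - 5q_H - (3/2)(q_C) = 0.
Best responses: q_C = (95 - (3/2)q_H)/4, q_H = (174 - (3/2)q_C)/5.
Substituting one into the other gives q_C = 856/71 and q_H = 31.1831.

31.18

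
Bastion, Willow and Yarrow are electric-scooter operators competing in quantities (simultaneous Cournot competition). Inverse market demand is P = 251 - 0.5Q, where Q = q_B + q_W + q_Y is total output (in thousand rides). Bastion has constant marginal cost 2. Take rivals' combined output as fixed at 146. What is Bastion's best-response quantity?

176

With rivals' combined output fixed at 146, Bastion's profit is π_B = (251 - (1/2)·146 - (1/2)q_B)q_B - (2q_B) = (178 - (1/2)q_B)q_B - (2q_B).
∂π_B/∂q_B = 176 - q_B = 0, so q_B = 176.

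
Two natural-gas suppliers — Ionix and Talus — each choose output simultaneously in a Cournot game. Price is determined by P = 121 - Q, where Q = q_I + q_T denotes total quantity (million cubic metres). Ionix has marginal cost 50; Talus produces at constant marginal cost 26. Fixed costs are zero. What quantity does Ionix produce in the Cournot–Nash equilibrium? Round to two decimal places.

Ionix's profit: π_I = (121 - Q)q_I - (50q_I). Setting ∂π_I/∂q_I = 0: 71 - 2q_I - (q_T) = 0.
Talus's first-order condition: 95 - 2q_T - (q_I) = 0.
So q_I = (71 - q_T)/2 and q_T = (95 - q_I)/2.
Substituting one into the other gives q_I = 47/3 and q_T = 119/3.

15.67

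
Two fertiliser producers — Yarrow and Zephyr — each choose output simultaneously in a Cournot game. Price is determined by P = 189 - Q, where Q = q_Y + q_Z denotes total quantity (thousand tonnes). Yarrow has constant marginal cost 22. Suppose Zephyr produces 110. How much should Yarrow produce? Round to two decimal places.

28.50

With the rival's output fixed at 110, Yarrow's profit is π_Y = (189 - 110 - q_Y)q_Y - (22q_Y) = (79 - q_Y)q_Y - (22q_Y).
∂π_Y/∂q_Y = 57 - 2q_Y = 0, so q_Y = 57/2.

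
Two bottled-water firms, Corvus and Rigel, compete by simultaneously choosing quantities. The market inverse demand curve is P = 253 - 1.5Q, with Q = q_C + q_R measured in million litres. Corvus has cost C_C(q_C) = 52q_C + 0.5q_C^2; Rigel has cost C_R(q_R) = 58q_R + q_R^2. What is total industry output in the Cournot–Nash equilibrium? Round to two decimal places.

Corvus's profit: π_C = (253 - 1.5Q)q_C - (52q_C + (1/2)q_C²). Setting ∂π_C/∂q_C = 0: 201 - 4q_C - (3/2)(q_R) = 0.
Rigel's first-order condition: 195 - 5q_R - (3/2)(q_C) = 0.
So q_C = (201 - (3/2)q_R)/4 and q_R = (195 - (3/2)q_C)/5.
Substituting one into the other gives q_C = 40.1408 and q_R = 1914/71.
Total output Q = 40.1408 + 1914/71 = 67.0986.

67.10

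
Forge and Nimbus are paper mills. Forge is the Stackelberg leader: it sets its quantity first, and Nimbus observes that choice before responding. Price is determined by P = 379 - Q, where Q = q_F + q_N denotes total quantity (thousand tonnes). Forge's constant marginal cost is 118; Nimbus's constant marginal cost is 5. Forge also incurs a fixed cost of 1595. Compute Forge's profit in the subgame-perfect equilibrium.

1143

Solve by backward induction. Given q_F, the follower Nimbus maximises π_N = (379 - q_F - q_N)q_N - 5q_N.
Setting the follower's marginal profit to zero, 374 - q_F - 2q_N = 0, i.e. q_N = (374 - q_F)/2.
The leader anticipates this reaction. Substituting into P = 379 - Q gives P = 192 - (1/2)q_F, so π_F = (192 - (1/2)q_F)q_F - 118q_F.
Maximising: ∂π_F/∂q_F = 74 - q_F = 0, giving q_F = 74.
Then q_N = (374 - 74)/2 = 150.
Price P = 379 - 224 = 155.
Forge's profit: (155 - 118)·74 - 1595 = 1143.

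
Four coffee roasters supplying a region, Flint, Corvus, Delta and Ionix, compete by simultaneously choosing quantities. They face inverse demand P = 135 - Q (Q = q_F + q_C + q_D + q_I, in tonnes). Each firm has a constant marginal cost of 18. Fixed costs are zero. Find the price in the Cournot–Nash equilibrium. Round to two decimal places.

41.40

Each firm earns π_i = (135 - Q)q_i - 18q_i.
First-order condition (treating rivals' output as given): 117 - 2q_i - Σ_{j≠i} q_j = 0.
By symmetry each firm produces the same amount; substituting Σ_{j≠i} q_j = 3q_i yields q_i = 117/5.
Total output Q = 468/5, so price P = 135 - 468/5 = 207/5.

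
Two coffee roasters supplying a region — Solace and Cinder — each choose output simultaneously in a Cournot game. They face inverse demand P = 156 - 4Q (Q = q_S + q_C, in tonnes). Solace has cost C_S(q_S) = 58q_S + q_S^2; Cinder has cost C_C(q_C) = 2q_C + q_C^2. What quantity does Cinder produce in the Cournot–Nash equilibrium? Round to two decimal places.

13.67

Solace's profit: π_S = (156 - 4Q)q_S - (58q_S + q_S²). Setting ∂π_S/∂q_S = 0: 98 - 10q_S - 4(q_C) = 0.
Cinder's first-order condition: 154 - 10q_C - 4(q_S) = 0.
Rearranging gives the reaction functions q_S = (98 - 4q_C)/10 and q_C = (154 - 4q_S)/10.
Solving the pair: q_S = 13/3, q_C = 41/3.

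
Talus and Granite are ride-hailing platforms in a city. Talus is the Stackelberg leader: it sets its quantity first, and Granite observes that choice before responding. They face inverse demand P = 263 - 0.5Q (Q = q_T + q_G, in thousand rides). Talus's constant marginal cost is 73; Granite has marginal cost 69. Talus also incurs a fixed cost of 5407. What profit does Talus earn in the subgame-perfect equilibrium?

Solve by backward induction. Given q_T, the follower Granite maximises π_G = (263 - (1/2)q_T - (1/2)q_G)q_G - 69q_G.
∂π_G/∂q_G = 194 - (1/2)q_T - q_G = 0 gives the reaction function q_G = (194 - (1/2)q_T).
Talus substitutes q_G(q_T) into its own profit: π_T = q_T(263 - (1/2)q_T - (194 - (1/2)q_T)/2) - 73q_T = (166 - (1/4)q_T)q_T - 73q_T.
Leader FOC: 93 - (1/2)q_T = 0, so q_T = 186.
Then q_G = (194 - (1/2)·186) = 101.
Price P = 263 - (1/2)·287 = 239/2.
Talus's profit: (239/2 - 73)·186 - 5407 = 3242.

3242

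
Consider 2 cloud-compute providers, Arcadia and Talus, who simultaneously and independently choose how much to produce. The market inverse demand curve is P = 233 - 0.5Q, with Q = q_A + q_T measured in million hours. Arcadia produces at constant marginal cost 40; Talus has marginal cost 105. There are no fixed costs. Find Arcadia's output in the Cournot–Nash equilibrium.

Arcadia's profit: π_A = (233 - 0.5Q)q_A - (40q_A). Setting ∂π_A/∂q_A = 0: 193 - q_A - (1/2)(q_T) = 0.
Talus's profit: π_T = (233 - 0.5Q)q_T - (105q_T). Setting ∂π_T/∂q_T = 0: 128 - q_T - (1/2)(q_A) = 0.
So q_A = (193 - (1/2)q_T) and q_T = (128 - (1/2)q_A).
Substituting one into the other gives q_A = 172 and q_T = 42.

172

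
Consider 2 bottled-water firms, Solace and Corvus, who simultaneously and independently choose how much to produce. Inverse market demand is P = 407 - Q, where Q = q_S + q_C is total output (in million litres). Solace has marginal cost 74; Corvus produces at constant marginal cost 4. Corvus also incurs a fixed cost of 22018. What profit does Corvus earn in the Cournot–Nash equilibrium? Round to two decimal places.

2840.78

Solace's profit: π_S = (407 - Q)q_S - (74q_S). Setting ∂π_S/∂q_S = 0: 333 - 2q_S - (q_C) = 0.
Corvus's first-order condition: 403 - 2q_C - (q_S) = 0.
So q_S = (333 - q_C)/2 and q_C = (403 - q_S)/2.
Substituting one into the other gives q_S = 263/3 and q_C = 473/3.
Price P = 407 - 736/3 = 485/3.
Corvus's profit: (485/3 - 4)·(473/3) - 22018 = 2840.7778.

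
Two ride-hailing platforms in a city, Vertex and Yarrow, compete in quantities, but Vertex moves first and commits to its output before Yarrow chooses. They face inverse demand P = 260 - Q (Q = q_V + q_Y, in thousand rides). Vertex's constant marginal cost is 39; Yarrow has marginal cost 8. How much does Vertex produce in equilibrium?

95

Solve by backward induction. Given q_V, the follower Yarrow maximises π_Y = (260 - q_V - q_Y)q_Y - 8q_Y.
Setting the follower's marginal profit to zero, 252 - q_V - 2q_Y = 0, i.e. q_Y = (252 - q_V)/2.
Vertex substitutes q_Y(q_V) into its own profit: π_V = q_V(260 - q_V - (252 - q_V)/2) - 39q_V = (134 - (1/2)q_V)q_V - 39q_V.
Maximising: ∂π_V/∂q_V = 95 - q_V = 0, giving q_V = 95.
Then q_Y = (252 - 95)/2 = 157/2.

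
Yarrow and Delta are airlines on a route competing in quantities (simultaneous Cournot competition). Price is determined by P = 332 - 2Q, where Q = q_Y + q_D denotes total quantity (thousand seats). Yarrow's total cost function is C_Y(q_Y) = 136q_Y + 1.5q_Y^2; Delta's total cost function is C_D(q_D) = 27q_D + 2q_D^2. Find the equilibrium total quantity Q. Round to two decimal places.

Yarrow's profit: π_Y = (332 - 2Q)q_Y - (136q_Y + (3/2)q_Y²). Setting ∂π_Y/∂q_Y = 0: 196 - 7q_Y - 2(q_D) = 0.
Delta's profit: π_D = (332 - 2Q)q_D - (27q_D + 2q_D²). Setting ∂π_D/∂q_D = 0: 305 - 8q_D - 2(q_Y) = 0.
Rearranging gives the reaction functions q_Y = (196 - 2q_D)/7 and q_D = (305 - 2q_Y)/8.
Substituting one into the other gives q_Y = 479/26 and q_D = 1743/52.
Total output Q = 479/26 + 1743/52 = 51.9423.

51.94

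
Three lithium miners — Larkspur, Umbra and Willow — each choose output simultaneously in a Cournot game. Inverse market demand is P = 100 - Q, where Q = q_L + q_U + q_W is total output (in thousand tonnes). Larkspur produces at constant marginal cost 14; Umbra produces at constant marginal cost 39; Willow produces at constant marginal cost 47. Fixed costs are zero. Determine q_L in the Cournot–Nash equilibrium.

Larkspur's profit: π_L = (100 - Q)q_L - (14q_L). Setting ∂π_L/∂q_L = 0: 86 - 2q_L - (q_U + q_W) = 0.
Umbra's profit: π_U = (100 - Q)q_U - (39q_U). Setting ∂π_U/∂q_U = 0: 61 - 2q_U - (q_L + q_W) = 0.
Willow's first-order condition: 53 - 2q_W - (q_L + q_U) = 0.
Adding the 3 first-order conditions: 200 − 4Q = 0, so Q = 50.
Back-substituting: q_L = (86 − 50) = 36, q_U = (61 − 50) = 11, q_W = (53 − 50) = 3.

36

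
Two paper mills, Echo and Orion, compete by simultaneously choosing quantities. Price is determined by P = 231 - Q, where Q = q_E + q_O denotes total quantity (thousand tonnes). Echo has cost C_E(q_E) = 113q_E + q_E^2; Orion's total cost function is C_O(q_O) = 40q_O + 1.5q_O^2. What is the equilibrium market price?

176

Echo's profit: π_E = (231 - Q)q_E - (113q_E + q_E²). Setting ∂π_E/∂q_E = 0: 118 - 4q_E - (q_O) = 0.
Orion's first-order condition: 191 - 5q_O - (q_E) = 0.
Best responses: q_E = (118 - q_O)/4, q_O = (191 - q_E)/5.
Solving the pair: q_E = 21, q_O = 34.
Total output Q = 55, so price P = 231 - 55 = 176.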